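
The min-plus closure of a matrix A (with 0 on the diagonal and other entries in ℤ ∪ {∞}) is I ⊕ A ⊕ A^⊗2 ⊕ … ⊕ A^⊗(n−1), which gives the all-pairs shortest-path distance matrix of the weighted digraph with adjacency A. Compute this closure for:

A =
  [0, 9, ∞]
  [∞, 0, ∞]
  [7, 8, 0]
Closure =
  [0, 9, ∞]
  [∞, 0, ∞]
  [7, 8, 0]

This is the Floyd-Warshall all-pairs shortest-path computation. For each intermediate vertex k = 0, 1, …, 2, update dist[i][j] ← min(dist[i][j], dist[i][k] + dist[k][j]). The final matrix gives, for each (i, j), the minimum total weight of any directed path from i to j (possibly empty when i = j).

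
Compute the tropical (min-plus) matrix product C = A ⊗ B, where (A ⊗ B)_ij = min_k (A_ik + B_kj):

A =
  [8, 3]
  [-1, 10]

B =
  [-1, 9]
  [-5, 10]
A ⊗ B =
  [-2, 13]
  [-2, 8]

Apply the min-plus product entry-by-entry:
  C[0][0] = min over k of (A[0][0] + B[0][0] = 8 + -1 = 7, A[0][1] + B[1][0] = 3 + -5 = -2) = -2 (attained at k = 1)
  C[0][1] = min over k of (A[0][0] + B[0][1] = 8 + 9 = 17, A[0][1] + B[1][1] = 3 + 10 = 13) = 13 (attained at k = 1)
  C[1][0] = min over k of (A[1][0] + B[0][0] = -1 + -1 = -2, A[1][1] + B[1][0] = 10 + -5 = 5) = -2 (attained at k = 0)
  C[1][1] = min over k of (A[1][0] + B[0][1] = -1 + 9 = 8, A[1][1] + B[1][1] = 10 + 10 = 20) = 8 (attained at k = 0)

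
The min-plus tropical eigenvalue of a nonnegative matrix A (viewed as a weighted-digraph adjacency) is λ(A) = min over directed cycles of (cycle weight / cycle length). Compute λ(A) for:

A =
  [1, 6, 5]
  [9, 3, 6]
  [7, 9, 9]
λ(A) = 1

Enumerate directed cycles and compute their means (weight / length). Sample:
  cycle 0 → 0: weight = 1, length = 1, mean = 1/1 ≈ 1.000
  cycle 1 → 1: weight = 3, length = 1, mean = 3/1 ≈ 3.000
  cycle 2 → 2: weight = 9, length = 1, mean = 9/1 ≈ 9.000
  cycle 0 → 1 → 0: weight = 15, length = 2, mean = 15/2 ≈ 7.500
  cycle 0 → 2 → 0: weight = 12, length = 2, mean = 12/2 ≈ 6.000
  cycle 1 → 0 → 1: weight = 15, length = 2, mean = 15/2 ≈ 7.500
Minimum mean = 1.000, attained e.g. along the cycle 0 → 0 with weight 1 and length 1. So λ(A) = 1/1 = 1.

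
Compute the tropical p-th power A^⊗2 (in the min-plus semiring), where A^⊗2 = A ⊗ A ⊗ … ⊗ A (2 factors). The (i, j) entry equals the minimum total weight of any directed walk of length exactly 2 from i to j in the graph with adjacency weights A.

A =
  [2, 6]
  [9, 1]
A^⊗2 =
  [4, 7]
  [10, 2]

Each entry (A^⊗2)_ij equals the minimum over all length-2 walks i = v_0 → v_1 → … → v_2 = j of Σ_t A[v_t][v_{t+1}]. For example, for (i, j) = (0, 1) we minimise over 2 possible intermediate vertex sequences; the minimum is 7, attained along the walk 0 → 1 → 1.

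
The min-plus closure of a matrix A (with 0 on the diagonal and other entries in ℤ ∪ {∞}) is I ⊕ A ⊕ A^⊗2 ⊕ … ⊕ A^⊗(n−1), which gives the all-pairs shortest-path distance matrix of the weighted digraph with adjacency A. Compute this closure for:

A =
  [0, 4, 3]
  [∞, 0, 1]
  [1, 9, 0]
Closure =
  [0, 4, 3]
  [2, 0, 1]
  [1, 5, 0]

This is the Floyd-Warshall all-pairs shortest-path computation. For each intermediate vertex k = 0, 1, …, 2, update dist[i][j] ← min(dist[i][j], dist[i][k] + dist[k][j]). The final matrix gives, for each (i, j), the minimum total weight of any directed path from i to j (possibly empty when i = j).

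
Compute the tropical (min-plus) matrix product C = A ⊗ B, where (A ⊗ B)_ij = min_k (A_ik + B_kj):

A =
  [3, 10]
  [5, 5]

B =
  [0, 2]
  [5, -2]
A ⊗ B =
  [3, 5]
  [5, 3]

Apply the min-plus product entry-by-entry:
  C[0][0] = min over k of (A[0][0] + B[0][0] = 3 + 0 = 3, A[0][1] + B[1][0] = 10 + 5 = 15) = 3 (attained at k = 0)
  C[0][1] = min over k of (A[0][0] + B[0][1] = 3 + 2 = 5, A[0][1] + B[1][1] = 10 + -2 = 8) = 5 (attained at k = 0)
  C[1][0] = min over k of (A[1][0] + B[0][0] = 5 + 0 = 5, A[1][1] + B[1][0] = 5 + 5 = 10) = 5 (attained at k = 0)
  C[1][1] = min over k of (A[1][0] + B[0][1] = 5 + 2 = 7, A[1][1] + B[1][1] = 5 + -2 = 3) = 3 (attained at k = 1)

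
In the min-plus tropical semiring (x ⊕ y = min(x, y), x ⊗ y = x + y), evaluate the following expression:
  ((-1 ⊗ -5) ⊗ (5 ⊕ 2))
((-1 ⊗ -5) ⊗ (5 ⊕ 2)) = -4

Expand innermost to outermost. Recall ⊕ takes the minimum of its arguments and ⊗ takes their sum. Working out the expression ((-1 ⊗ -5) ⊗ (5 ⊕ 2)) gives -4.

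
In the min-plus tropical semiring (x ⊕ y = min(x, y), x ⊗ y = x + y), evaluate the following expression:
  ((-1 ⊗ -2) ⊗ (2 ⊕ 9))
((-1 ⊗ -2) ⊗ (2 ⊕ 9)) = -1

Expand innermost to outermost. Recall ⊕ takes the minimum of its arguments and ⊗ takes their sum. Working out the expression ((-1 ⊗ -2) ⊗ (2 ⊕ 9)) gives -1.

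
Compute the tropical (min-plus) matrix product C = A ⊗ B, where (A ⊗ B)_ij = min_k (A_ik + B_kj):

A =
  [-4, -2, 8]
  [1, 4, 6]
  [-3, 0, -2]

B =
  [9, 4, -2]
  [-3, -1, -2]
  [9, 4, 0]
A ⊗ B =
  [-5, -3, -6]
  [1, 3, -1]
  [-3, -1, -5]

Apply the min-plus product entry-by-entry:
  C[0][0] = min over k of (A[0][0] + B[0][0] = -4 + 9 = 5, A[0][1] + B[1][0] = -2 + -3 = -5, A[0][2] + B[2][0] = 8 + 9 = 17) = -5 (attained at k = 1)
  C[0][1] = min over k of (A[0][0] + B[0][1] = -4 + 4 = 0, A[0][1] + B[1][1] = -2 + -1 = -3, A[0][2] + B[2][1] = 8 + 4 = 12) = -3 (attained at k = 1)
  C[0][2] = min over k of (A[0][0] + B[0][2] = -4 + -2 = -6, A[0][1] + B[1][2] = -2 + -2 = -4, A[0][2] + B[2][2] = 8 + 0 = 8) = -6 (attained at k = 0)
  C[1][0] = min over k of (A[1][0] + B[0][0] = 1 + 9 = 10, A[1][1] + B[1][0] = 4 + -3 = 1, A[1][2] + B[2][0] = 6 + 9 = 15) = 1 (attained at k = 1)
  C[1][1] = min over k of (A[1][0] + B[0][1] = 1 + 4 = 5, A[1][1] + B[1][1] = 4 + -1 = 3, A[1][2] + B[2][1] = 6 + 4 = 10) = 3 (attained at k = 1)
  C[1][2] = min over k of (A[1][0] + B[0][2] = 1 + -2 = -1, A[1][1] + B[1][2] = 4 + -2 = 2, A[1][2] + B[2][2] = 6 + 0 = 6) = -1 (attained at k = 0)
  C[2][0] = min over k of (A[2][0] + B[0][0] = -3 + 9 = 6, A[2][1] + B[1][0] = 0 + -3 = -3, A[2][2] + B[2][0] = -2 + 9 = 7) = -3 (attained at k = 1)
  C[2][1] = min over k of (A[2][0] + B[0][1] = -3 + 4 = 1, A[2][1] + B[1][1] = 0 + -1 = -1, A[2][2] + B[2][1] = -2 + 4 = 2) = -1 (attained at k = 1)
  C[2][2] = min over k of (A[2][0] + B[0][2] = -3 + -2 = -5, A[2][1] + B[1][2] = 0 + -2 = -2, A[2][2] + B[2][2] = -2 + 0 = -2) = -5 (attained at k = 0)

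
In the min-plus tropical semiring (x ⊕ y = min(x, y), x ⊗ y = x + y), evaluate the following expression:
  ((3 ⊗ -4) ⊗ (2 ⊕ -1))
((3 ⊗ -4) ⊗ (2 ⊕ -1)) = -2

Expand innermost to outermost. Recall ⊕ takes the minimum of its arguments and ⊗ takes their sum. Working out the expression ((3 ⊗ -4) ⊗ (2 ⊕ -1)) gives -2.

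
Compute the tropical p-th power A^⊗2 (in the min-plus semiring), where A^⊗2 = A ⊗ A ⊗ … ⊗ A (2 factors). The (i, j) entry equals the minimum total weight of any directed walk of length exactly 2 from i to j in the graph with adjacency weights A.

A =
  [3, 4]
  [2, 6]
A^⊗2 =
  [6, 7]
  [5, 6]

Each entry (A^⊗2)_ij equals the minimum over all length-2 walks i = v_0 → v_1 → … → v_2 = j of Σ_t A[v_t][v_{t+1}]. For example, for (i, j) = (0, 1) we minimise over 2 possible intermediate vertex sequences; the minimum is 7, attained along the walk 0 → 0 → 1.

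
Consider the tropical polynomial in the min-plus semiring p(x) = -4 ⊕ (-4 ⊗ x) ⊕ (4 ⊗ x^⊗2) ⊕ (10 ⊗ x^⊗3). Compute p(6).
p(6) = -4

A tropical monomial a ⊗ x^⊗i evaluates to a + i · x. Evaluating each term at x = 6:
  Term 0 contributes -4 + 0 · 6 = -4
  Term 1 contributes -4 + 1 · 6 = 2
  Term 2 contributes 4 + 2 · 6 = 16
  Term 3 contributes 10 + 3 · 6 = 28
p(6) = ⊕ of these = min[-4, 2, 16, 28] = -4.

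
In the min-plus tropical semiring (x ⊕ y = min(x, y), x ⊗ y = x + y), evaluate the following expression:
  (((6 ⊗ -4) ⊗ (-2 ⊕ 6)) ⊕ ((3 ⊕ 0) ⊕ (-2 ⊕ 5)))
(((6 ⊗ -4) ⊗ (-2 ⊕ 6)) ⊕ ((3 ⊕ 0) ⊕ (-2 ⊕ 5))) = -2

Expand innermost to outermost. Recall ⊕ takes the minimum of its arguments and ⊗ takes their sum. Working out the expression (((6 ⊗ -4) ⊗ (-2 ⊕ 6)) ⊕ ((3 ⊕ 0) ⊕ (-2 ⊕ 5))) gives -2.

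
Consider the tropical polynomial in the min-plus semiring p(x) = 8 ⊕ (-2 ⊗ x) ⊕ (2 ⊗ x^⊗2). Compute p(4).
p(4) = 2

A tropical monomial a ⊗ x^⊗i evaluates to a + i · x. Evaluating each term at x = 4:
  Term 0 contributes 8 + 0 · 4 = 8
  Term 1 contributes -2 + 1 · 4 = 2
  Term 2 contributes 2 + 2 · 4 = 10
p(4) = ⊕ of these = min[8, 2, 10] = 2.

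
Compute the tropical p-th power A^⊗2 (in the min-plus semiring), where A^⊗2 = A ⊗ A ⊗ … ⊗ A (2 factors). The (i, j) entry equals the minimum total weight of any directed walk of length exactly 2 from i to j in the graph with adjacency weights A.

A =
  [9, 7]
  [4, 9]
A^⊗2 =
  [11, 16]
  [13, 11]

Each entry (A^⊗2)_ij equals the minimum over all length-2 walks i = v_0 → v_1 → … → v_2 = j of Σ_t A[v_t][v_{t+1}]. For example, for (i, j) = (0, 1) we minimise over 2 possible intermediate vertex sequences; the minimum is 16, attained along the walk 0 → 0 → 1.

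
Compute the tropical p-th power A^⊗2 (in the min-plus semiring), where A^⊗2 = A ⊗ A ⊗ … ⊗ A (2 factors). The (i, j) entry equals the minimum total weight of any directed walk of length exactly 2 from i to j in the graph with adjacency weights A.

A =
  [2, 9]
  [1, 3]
A^⊗2 =
  [4, 11]
  [3, 6]

Each entry (A^⊗2)_ij equals the minimum over all length-2 walks i = v_0 → v_1 → … → v_2 = j of Σ_t A[v_t][v_{t+1}]. For example, for (i, j) = (0, 1) we minimise over 2 possible intermediate vertex sequences; the minimum is 11, attained along the walk 0 → 0 → 1.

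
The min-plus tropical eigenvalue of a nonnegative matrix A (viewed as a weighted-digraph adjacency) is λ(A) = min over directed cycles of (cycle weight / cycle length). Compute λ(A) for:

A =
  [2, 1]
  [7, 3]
λ(A) = 2

Enumerate directed cycles and compute their means (weight / length). Sample:
  cycle 0 → 0: weight = 2, length = 1, mean = 2/1 ≈ 2.000
  cycle 1 → 1: weight = 3, length = 1, mean = 3/1 ≈ 3.000
  cycle 0 → 1 → 0: weight = 8, length = 2, mean = 8/2 ≈ 4.000
  cycle 1 → 0 → 1: weight = 8, length = 2, mean = 8/2 ≈ 4.000
Minimum mean = 2.000, attained e.g. along the cycle 0 → 0 with weight 2 and length 1. So λ(A) = 2/1 = 2.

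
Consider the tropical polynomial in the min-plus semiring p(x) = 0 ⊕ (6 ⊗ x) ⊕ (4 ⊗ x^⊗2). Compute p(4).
p(4) = 0

A tropical monomial a ⊗ x^⊗i evaluates to a + i · x. Evaluating each term at x = 4:
  Term 0 contributes 0 + 0 · 4 = 0
  Term 1 contributes 6 + 1 · 4 = 10
  Term 2 contributes 4 + 2 · 4 = 12
p(4) = ⊕ of these = min[0, 10, 12] = 0.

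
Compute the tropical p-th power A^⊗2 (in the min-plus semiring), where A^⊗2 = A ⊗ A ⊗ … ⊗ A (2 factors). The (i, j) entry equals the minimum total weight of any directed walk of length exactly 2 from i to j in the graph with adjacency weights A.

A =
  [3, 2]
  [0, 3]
A^⊗2 =
  [2, 5]
  [3, 2]

Each entry (A^⊗2)_ij equals the minimum over all length-2 walks i = v_0 → v_1 → … → v_2 = j of Σ_t A[v_t][v_{t+1}]. For example, for (i, j) = (0, 1) we minimise over 2 possible intermediate vertex sequences; the minimum is 5, attained along the walk 0 → 0 → 1.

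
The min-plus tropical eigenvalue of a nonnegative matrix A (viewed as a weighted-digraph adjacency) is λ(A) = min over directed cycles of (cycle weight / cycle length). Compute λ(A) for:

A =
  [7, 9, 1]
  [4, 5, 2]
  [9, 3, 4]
λ(A) = 5/2

Enumerate directed cycles and compute their means (weight / length). Sample:
  cycle 0 → 0: weight = 7, length = 1, mean = 7/1 ≈ 7.000
  cycle 1 → 1: weight = 5, length = 1, mean = 5/1 ≈ 5.000
  cycle 2 → 2: weight = 4, length = 1, mean = 4/1 ≈ 4.000
  cycle 0 → 1 → 0: weight = 13, length = 2, mean = 13/2 ≈ 6.500
  cycle 0 → 2 → 0: weight = 10, length = 2, mean = 10/2 ≈ 5.000
  cycle 1 → 0 → 1: weight = 13, length = 2, mean = 13/2 ≈ 6.500
Minimum mean = 2.500, attained e.g. along the cycle 1 → 2 → 1 with weight 5 and length 2. So λ(A) = 5/2 = 5/2.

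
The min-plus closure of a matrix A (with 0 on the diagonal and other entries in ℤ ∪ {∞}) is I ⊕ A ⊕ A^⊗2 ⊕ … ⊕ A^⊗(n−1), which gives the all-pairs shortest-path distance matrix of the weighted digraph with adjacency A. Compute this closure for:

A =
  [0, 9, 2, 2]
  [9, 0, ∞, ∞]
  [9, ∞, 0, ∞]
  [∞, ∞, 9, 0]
Closure =
  [0, 9, 2, 2]
  [9, 0, 11, 11]
  [9, 18, 0, 11]
  [18, 27, 9, 0]

This is the Floyd-Warshall all-pairs shortest-path computation. For each intermediate vertex k = 0, 1, …, 3, update dist[i][j] ← min(dist[i][j], dist[i][k] + dist[k][j]). The final matrix gives, for each (i, j), the minimum total weight of any directed path from i to j (possibly empty when i = j).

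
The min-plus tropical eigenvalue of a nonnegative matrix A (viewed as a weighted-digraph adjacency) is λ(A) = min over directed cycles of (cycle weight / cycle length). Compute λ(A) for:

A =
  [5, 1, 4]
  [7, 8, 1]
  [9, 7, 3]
λ(A) = 3

Enumerate directed cycles and compute their means (weight / length). Sample:
  cycle 0 → 0: weight = 5, length = 1, mean = 5/1 ≈ 5.000
  cycle 1 → 1: weight = 8, length = 1, mean = 8/1 ≈ 8.000
  cycle 2 → 2: weight = 3, length = 1, mean = 3/1 ≈ 3.000
  cycle 0 → 1 → 0: weight = 8, length = 2, mean = 8/2 ≈ 4.000
  cycle 0 → 2 → 0: weight = 13, length = 2, mean = 13/2 ≈ 6.500
  cycle 1 → 0 → 1: weight = 8, length = 2, mean = 8/2 ≈ 4.000
Minimum mean = 3.000, attained e.g. along the cycle 2 → 2 with weight 3 and length 1. So λ(A) = 3/1 = 3.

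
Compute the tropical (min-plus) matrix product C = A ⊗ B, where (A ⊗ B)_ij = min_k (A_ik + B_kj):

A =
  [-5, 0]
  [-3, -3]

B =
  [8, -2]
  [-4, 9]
A ⊗ B =
  [-4, -7]
  [-7, -5]

Apply the min-plus product entry-by-entry:
  C[0][0] = min over k of (A[0][0] + B[0][0] = -5 + 8 = 3, A[0][1] + B[1][0] = 0 + -4 = -4) = -4 (attained at k = 1)
  C[0][1] = min over k of (A[0][0] + B[0][1] = -5 + -2 = -7, A[0][1] + B[1][1] = 0 + 9 = 9) = -7 (attained at k = 0)
  C[1][0] = min over k of (A[1][0] + B[0][0] = -3 + 8 = 5, A[1][1] + B[1][0] = -3 + -4 = -7) = -7 (attained at k = 1)
  C[1][1] = min over k of (A[1][0] + B[0][1] = -3 + -2 = -5, A[1][1] + B[1][1] = -3 + 9 = 6) = -5 (attained at k = 0)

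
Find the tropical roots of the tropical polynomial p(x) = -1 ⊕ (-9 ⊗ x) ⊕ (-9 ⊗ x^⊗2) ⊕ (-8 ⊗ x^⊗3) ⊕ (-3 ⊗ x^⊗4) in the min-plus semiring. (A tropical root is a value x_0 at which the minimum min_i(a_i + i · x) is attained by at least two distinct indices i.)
Roots: {-5, -1, 0, 8}

Each tropical root is a break point of the lower envelope of the lines y = a_i + i · x (there are 5 lines, with slopes 0, 1, ..., 4). Only the lines that attain the minimum somewhere contribute to roots; other lines are dominated. Here the surviving (envelope) indices are i = 4, i = 3, i = 2, i = 1, i = 0.
Intersections between consecutive envelope lines give the roots: for adjacent envelope indices i < j the intersection is x = (a_i − a_j) / (j − i). Reading off the sorted break points: {-5, -1, 0, 8}.
Verification: at each break x_0, at least two indices attain the minimum of min_i(a_i + i · x_0).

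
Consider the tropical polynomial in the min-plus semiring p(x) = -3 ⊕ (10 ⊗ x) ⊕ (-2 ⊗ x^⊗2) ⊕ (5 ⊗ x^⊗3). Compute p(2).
p(2) = -3

A tropical monomial a ⊗ x^⊗i evaluates to a + i · x. Evaluating each term at x = 2:
  Term 0 contributes -3 + 0 · 2 = -3
  Term 1 contributes 10 + 1 · 2 = 12
  Term 2 contributes -2 + 2 · 2 = 2
  Term 3 contributes 5 + 3 · 2 = 11
p(2) = ⊕ of these = min[-3, 12, 2, 11] = -3.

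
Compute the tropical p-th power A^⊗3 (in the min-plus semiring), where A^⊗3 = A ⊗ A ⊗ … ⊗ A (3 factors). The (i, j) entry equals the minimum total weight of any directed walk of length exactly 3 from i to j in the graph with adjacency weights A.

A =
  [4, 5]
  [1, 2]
A^⊗3 =
  [8, 9]
  [5, 6]

Each entry (A^⊗3)_ij equals the minimum over all length-3 walks i = v_0 → v_1 → … → v_3 = j of Σ_t A[v_t][v_{t+1}]. For example, for (i, j) = (0, 1) we minimise over 4 possible intermediate vertex sequences; the minimum is 9, attained along the walk 0 → 1 → 1 → 1.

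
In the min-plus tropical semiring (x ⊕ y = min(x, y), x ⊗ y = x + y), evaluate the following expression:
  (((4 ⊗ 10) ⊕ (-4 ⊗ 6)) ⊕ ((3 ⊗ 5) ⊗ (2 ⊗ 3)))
(((4 ⊗ 10) ⊕ (-4 ⊗ 6)) ⊕ ((3 ⊗ 5) ⊗ (2 ⊗ 3))) = 2

Expand innermost to outermost. Recall ⊕ takes the minimum of its arguments and ⊗ takes their sum. Working out the expression (((4 ⊗ 10) ⊕ (-4 ⊗ 6)) ⊕ ((3 ⊗ 5) ⊗ (2 ⊗ 3))) gives 2.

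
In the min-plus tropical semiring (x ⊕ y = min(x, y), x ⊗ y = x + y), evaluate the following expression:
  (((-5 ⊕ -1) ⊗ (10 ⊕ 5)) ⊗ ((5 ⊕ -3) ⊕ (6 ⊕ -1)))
(((-5 ⊕ -1) ⊗ (10 ⊕ 5)) ⊗ ((5 ⊕ -3) ⊕ (6 ⊕ -1))) = -3

Expand innermost to outermost. Recall ⊕ takes the minimum of its arguments and ⊗ takes their sum. Working out the expression (((-5 ⊕ -1) ⊗ (10 ⊕ 5)) ⊗ ((5 ⊕ -3) ⊕ (6 ⊕ -1))) gives -3.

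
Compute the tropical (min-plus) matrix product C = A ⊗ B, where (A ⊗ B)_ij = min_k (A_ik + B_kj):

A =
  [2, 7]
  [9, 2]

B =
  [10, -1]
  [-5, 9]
A ⊗ B =
  [2, 1]
  [-3, 8]

Apply the min-plus product entry-by-entry:
  C[0][0] = min over k of (A[0][0] + B[0][0] = 2 + 10 = 12, A[0][1] + B[1][0] = 7 + -5 = 2) = 2 (attained at k = 1)
  C[0][1] = min over k of (A[0][0] + B[0][1] = 2 + -1 = 1, A[0][1] + B[1][1] = 7 + 9 = 16) = 1 (attained at k = 0)
  C[1][0] = min over k of (A[1][0] + B[0][0] = 9 + 10 = 19, A[1][1] + B[1][0] = 2 + -5 = -3) = -3 (attained at k = 1)
  C[1][1] = min over k of (A[1][0] + B[0][1] = 9 + -1 = 8, A[1][1] + B[1][1] = 2 + 9 = 11) = 8 (attained at k = 0)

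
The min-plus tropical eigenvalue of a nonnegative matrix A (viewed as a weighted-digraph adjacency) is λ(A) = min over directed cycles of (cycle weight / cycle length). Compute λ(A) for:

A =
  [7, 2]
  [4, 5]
λ(A) = 3

Enumerate directed cycles and compute their means (weight / length). Sample:
  cycle 0 → 0: weight = 7, length = 1, mean = 7/1 ≈ 7.000
  cycle 1 → 1: weight = 5, length = 1, mean = 5/1 ≈ 5.000
  cycle 0 → 1 → 0: weight = 6, length = 2, mean = 6/2 ≈ 3.000
  cycle 1 → 0 → 1: weight = 6, length = 2, mean = 6/2 ≈ 3.000
Minimum mean = 3.000, attained e.g. along the cycle 0 → 1 → 0 with weight 6 and length 2. So λ(A) = 6/2 = 3.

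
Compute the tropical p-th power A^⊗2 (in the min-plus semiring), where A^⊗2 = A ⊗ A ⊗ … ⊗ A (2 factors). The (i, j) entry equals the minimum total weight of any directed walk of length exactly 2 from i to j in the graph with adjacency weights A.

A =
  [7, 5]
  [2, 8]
A^⊗2 =
  [7, 12]
  [9, 7]

Each entry (A^⊗2)_ij equals the minimum over all length-2 walks i = v_0 → v_1 → … → v_2 = j of Σ_t A[v_t][v_{t+1}]. For example, for (i, j) = (0, 1) we minimise over 2 possible intermediate vertex sequences; the minimum is 12, attained along the walk 0 → 0 → 1.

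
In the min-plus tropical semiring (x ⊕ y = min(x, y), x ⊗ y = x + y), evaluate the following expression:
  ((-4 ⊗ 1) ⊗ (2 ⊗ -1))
((-4 ⊗ 1) ⊗ (2 ⊗ -1)) = -2

Expand innermost to outermost. Recall ⊕ takes the minimum of its arguments and ⊗ takes their sum. Working out the expression ((-4 ⊗ 1) ⊗ (2 ⊗ -1)) gives -2.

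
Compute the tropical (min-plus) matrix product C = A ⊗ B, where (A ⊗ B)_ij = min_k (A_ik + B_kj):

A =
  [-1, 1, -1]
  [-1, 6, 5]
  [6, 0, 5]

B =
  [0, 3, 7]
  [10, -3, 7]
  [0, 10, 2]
A ⊗ B =
  [-1, -2, 1]
  [-1, 2, 6]
  [5, -3, 7]

Apply the min-plus product entry-by-entry:
  C[0][0] = min over k of (A[0][0] + B[0][0] = -1 + 0 = -1, A[0][1] + B[1][0] = 1 + 10 = 11, A[0][2] + B[2][0] = -1 + 0 = -1) = -1 (attained at k = 0)
  C[0][1] = min over k of (A[0][0] + B[0][1] = -1 + 3 = 2, A[0][1] + B[1][1] = 1 + -3 = -2, A[0][2] + B[2][1] = -1 + 10 = 9) = -2 (attained at k = 1)
  C[0][2] = min over k of (A[0][0] + B[0][2] = -1 + 7 = 6, A[0][1] + B[1][2] = 1 + 7 = 8, A[0][2] + B[2][2] = -1 + 2 = 1) = 1 (attained at k = 2)
  C[1][0] = min over k of (A[1][0] + B[0][0] = -1 + 0 = -1, A[1][1] + B[1][0] = 6 + 10 = 16, A[1][2] + B[2][0] = 5 + 0 = 5) = -1 (attained at k = 0)
  C[1][1] = min over k of (A[1][0] + B[0][1] = -1 + 3 = 2, A[1][1] + B[1][1] = 6 + -3 = 3, A[1][2] + B[2][1] = 5 + 10 = 15) = 2 (attained at k = 0)
  C[1][2] = min over k of (A[1][0] + B[0][2] = -1 + 7 = 6, A[1][1] + B[1][2] = 6 + 7 = 13, A[1][2] + B[2][2] = 5 + 2 = 7) = 6 (attained at k = 0)
  C[2][0] = min over k of (A[2][0] + B[0][0] = 6 + 0 = 6, A[2][1] + B[1][0] = 0 + 10 = 10, A[2][2] + B[2][0] = 5 + 0 = 5) = 5 (attained at k = 2)
  C[2][1] = min over k of (A[2][0] + B[0][1] = 6 + 3 = 9, A[2][1] + B[1][1] = 0 + -3 = -3, A[2][2] + B[2][1] = 5 + 10 = 15) = -3 (attained at k = 1)
  C[2][2] = min over k of (A[2][0] + B[0][2] = 6 + 7 = 13, A[2][1] + B[1][2] = 0 + 7 = 7, A[2][2] + B[2][2] = 5 + 2 = 7) = 7 (attained at k = 1)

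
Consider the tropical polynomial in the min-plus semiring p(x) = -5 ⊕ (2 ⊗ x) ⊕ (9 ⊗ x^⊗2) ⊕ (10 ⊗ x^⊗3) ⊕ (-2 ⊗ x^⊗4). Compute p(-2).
p(-2) = -10

A tropical monomial a ⊗ x^⊗i evaluates to a + i · x. Evaluating each term at x = -2:
  Term 0 contributes -5 + 0 · -2 = -5
  Term 1 contributes 2 + 1 · -2 = 0
  Term 2 contributes 9 + 2 · -2 = 5
  Term 3 contributes 10 + 3 · -2 = 4
  Term 4 contributes -2 + 4 · -2 = -10
p(-2) = ⊕ of these = min[-5, 0, 5, 4, -10] = -10.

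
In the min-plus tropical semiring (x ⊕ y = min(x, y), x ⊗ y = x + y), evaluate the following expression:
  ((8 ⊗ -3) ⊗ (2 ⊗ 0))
((8 ⊗ -3) ⊗ (2 ⊗ 0)) = 7

Expand innermost to outermost. Recall ⊕ takes the minimum of its arguments and ⊗ takes their sum. Working out the expression ((8 ⊗ -3) ⊗ (2 ⊗ 0)) gives 7.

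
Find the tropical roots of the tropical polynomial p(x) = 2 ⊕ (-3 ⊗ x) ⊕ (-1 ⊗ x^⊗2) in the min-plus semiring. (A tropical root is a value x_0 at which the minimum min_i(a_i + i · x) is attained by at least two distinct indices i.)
Roots: {-2, 5}

Each tropical root is a break point of the lower envelope of the lines y = a_i + i · x (there are 3 lines, with slopes 0, 1, ..., 2). Only the lines that attain the minimum somewhere contribute to roots; other lines are dominated. Here the surviving (envelope) indices are i = 2, i = 1, i = 0.
Intersections between consecutive envelope lines give the roots: for adjacent envelope indices i < j the intersection is x = (a_i − a_j) / (j − i). Reading off the sorted break points: {-2, 5}.
Verification: at each break x_0, at least two indices attain the minimum of min_i(a_i + i · x_0).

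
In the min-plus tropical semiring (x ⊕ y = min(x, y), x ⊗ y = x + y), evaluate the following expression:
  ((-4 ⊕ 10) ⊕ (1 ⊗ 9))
((-4 ⊕ 10) ⊕ (1 ⊗ 9)) = -4

Expand innermost to outermost. Recall ⊕ takes the minimum of its arguments and ⊗ takes their sum. Working out the expression ((-4 ⊕ 10) ⊕ (1 ⊗ 9)) gives -4.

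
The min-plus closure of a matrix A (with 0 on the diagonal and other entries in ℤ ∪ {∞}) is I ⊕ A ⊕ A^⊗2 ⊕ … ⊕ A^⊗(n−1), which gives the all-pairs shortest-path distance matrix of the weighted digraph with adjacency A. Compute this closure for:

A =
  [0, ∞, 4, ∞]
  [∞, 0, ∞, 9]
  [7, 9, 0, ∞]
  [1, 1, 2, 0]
Closure =
  [0, 13, 4, 22]
  [10, 0, 11, 9]
  [7, 9, 0, 18]
  [1, 1, 2, 0]

This is the Floyd-Warshall all-pairs shortest-path computation. For each intermediate vertex k = 0, 1, …, 3, update dist[i][j] ← min(dist[i][j], dist[i][k] + dist[k][j]). The final matrix gives, for each (i, j), the minimum total weight of any directed path from i to j (possibly empty when i = j).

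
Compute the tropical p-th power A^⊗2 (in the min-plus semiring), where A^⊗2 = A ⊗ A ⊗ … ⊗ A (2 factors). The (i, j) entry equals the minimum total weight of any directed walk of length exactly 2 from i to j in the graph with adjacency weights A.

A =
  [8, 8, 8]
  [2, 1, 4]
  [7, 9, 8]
A^⊗2 =
  [10, 9, 12]
  [3, 2, 5]
  [11, 10, 13]

Each entry (A^⊗2)_ij equals the minimum over all length-2 walks i = v_0 → v_1 → … → v_2 = j of Σ_t A[v_t][v_{t+1}]. For example, for (i, j) = (0, 2) we minimise over 3 possible intermediate vertex sequences; the minimum is 12, attained along the walk 0 → 1 → 2.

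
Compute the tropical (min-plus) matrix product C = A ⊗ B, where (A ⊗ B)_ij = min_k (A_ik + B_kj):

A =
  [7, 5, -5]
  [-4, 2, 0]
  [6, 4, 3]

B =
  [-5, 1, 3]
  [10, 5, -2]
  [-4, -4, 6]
A ⊗ B =
  [-9, -9, 1]
  [-9, -4, -1]
  [-1, -1, 2]

Apply the min-plus product entry-by-entry:
  C[0][0] = min over k of (A[0][0] + B[0][0] = 7 + -5 = 2, A[0][1] + B[1][0] = 5 + 10 = 15, A[0][2] + B[2][0] = -5 + -4 = -9) = -9 (attained at k = 2)
  C[0][1] = min over k of (A[0][0] + B[0][1] = 7 + 1 = 8, A[0][1] + B[1][1] = 5 + 5 = 10, A[0][2] + B[2][1] = -5 + -4 = -9) = -9 (attained at k = 2)
  C[0][2] = min over k of (A[0][0] + B[0][2] = 7 + 3 = 10, A[0][1] + B[1][2] = 5 + -2 = 3, A[0][2] + B[2][2] = -5 + 6 = 1) = 1 (attained at k = 2)
  C[1][0] = min over k of (A[1][0] + B[0][0] = -4 + -5 = -9, A[1][1] + B[1][0] = 2 + 10 = 12, A[1][2] + B[2][0] = 0 + -4 = -4) = -9 (attained at k = 0)
  C[1][1] = min over k of (A[1][0] + B[0][1] = -4 + 1 = -3, A[1][1] + B[1][1] = 2 + 5 = 7, A[1][2] + B[2][1] = 0 + -4 = -4) = -4 (attained at k = 2)
  C[1][2] = min over k of (A[1][0] + B[0][2] = -4 + 3 = -1, A[1][1] + B[1][2] = 2 + -2 = 0, A[1][2] + B[2][2] = 0 + 6 = 6) = -1 (attained at k = 0)
  C[2][0] = min over k of (A[2][0] + B[0][0] = 6 + -5 = 1, A[2][1] + B[1][0] = 4 + 10 = 14, A[2][2] + B[2][0] = 3 + -4 = -1) = -1 (attained at k = 2)
  C[2][1] = min over k of (A[2][0] + B[0][1] = 6 + 1 = 7, A[2][1] + B[1][1] = 4 + 5 = 9, A[2][2] + B[2][1] = 3 + -4 = -1) = -1 (attained at k = 2)
  C[2][2] = min over k of (A[2][0] + B[0][2] = 6 + 3 = 9, A[2][1] + B[1][2] = 4 + -2 = 2, A[2][2] + B[2][2] = 3 + 6 = 9) = 2 (attained at k = 1)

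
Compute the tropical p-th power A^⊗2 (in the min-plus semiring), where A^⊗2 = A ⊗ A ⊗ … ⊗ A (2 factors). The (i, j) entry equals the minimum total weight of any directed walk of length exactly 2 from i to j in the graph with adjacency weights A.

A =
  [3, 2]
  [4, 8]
A^⊗2 =
  [6, 5]
  [7, 6]

Each entry (A^⊗2)_ij equals the minimum over all length-2 walks i = v_0 → v_1 → … → v_2 = j of Σ_t A[v_t][v_{t+1}]. For example, for (i, j) = (0, 1) we minimise over 2 possible intermediate vertex sequences; the minimum is 5, attained along the walk 0 → 0 → 1.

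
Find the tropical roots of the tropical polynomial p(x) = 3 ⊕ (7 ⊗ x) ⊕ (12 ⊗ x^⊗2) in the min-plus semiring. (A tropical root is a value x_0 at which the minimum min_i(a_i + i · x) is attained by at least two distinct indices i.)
Roots: {-5, -4}

Each tropical root is a break point of the lower envelope of the lines y = a_i + i · x (there are 3 lines, with slopes 0, 1, ..., 2). Only the lines that attain the minimum somewhere contribute to roots; other lines are dominated. Here the surviving (envelope) indices are i = 2, i = 1, i = 0.
Intersections between consecutive envelope lines give the roots: for adjacent envelope indices i < j the intersection is x = (a_i − a_j) / (j − i). Reading off the sorted break points: {-5, -4}.
Verification: at each break x_0, at least two indices attain the minimum of min_i(a_i + i · x_0).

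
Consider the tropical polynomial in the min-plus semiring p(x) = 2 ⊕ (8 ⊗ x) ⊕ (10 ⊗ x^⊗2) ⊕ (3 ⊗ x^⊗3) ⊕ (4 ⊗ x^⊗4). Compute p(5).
p(5) = 2

A tropical monomial a ⊗ x^⊗i evaluates to a + i · x. Evaluating each term at x = 5:
  Term 0 contributes 2 + 0 · 5 = 2
  Term 1 contributes 8 + 1 · 5 = 13
  Term 2 contributes 10 + 2 · 5 = 20
  Term 3 contributes 3 + 3 · 5 = 18
  Term 4 contributes 4 + 4 · 5 = 24
p(5) = ⊕ of these = min[2, 13, 20, 18, 24] = 2.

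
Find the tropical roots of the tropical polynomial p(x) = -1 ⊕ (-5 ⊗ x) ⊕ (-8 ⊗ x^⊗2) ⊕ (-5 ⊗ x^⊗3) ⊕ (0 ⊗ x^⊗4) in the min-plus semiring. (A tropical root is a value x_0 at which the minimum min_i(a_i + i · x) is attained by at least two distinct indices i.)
Roots: {-5, -3, 3, 4}

Each tropical root is a break point of the lower envelope of the lines y = a_i + i · x (there are 5 lines, with slopes 0, 1, ..., 4). Only the lines that attain the minimum somewhere contribute to roots; other lines are dominated. Here the surviving (envelope) indices are i = 4, i = 3, i = 2, i = 1, i = 0.
Intersections between consecutive envelope lines give the roots: for adjacent envelope indices i < j the intersection is x = (a_i − a_j) / (j − i). Reading off the sorted break points: {-5, -3, 3, 4}.
Verification: at each break x_0, at least two indices attain the minimum of min_i(a_i + i · x_0).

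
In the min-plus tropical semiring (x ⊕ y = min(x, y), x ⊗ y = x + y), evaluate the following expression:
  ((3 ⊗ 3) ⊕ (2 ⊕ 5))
((3 ⊗ 3) ⊕ (2 ⊕ 5)) = 2

Expand innermost to outermost. Recall ⊕ takes the minimum of its arguments and ⊗ takes their sum. Working out the expression ((3 ⊗ 3) ⊕ (2 ⊕ 5)) gives 2.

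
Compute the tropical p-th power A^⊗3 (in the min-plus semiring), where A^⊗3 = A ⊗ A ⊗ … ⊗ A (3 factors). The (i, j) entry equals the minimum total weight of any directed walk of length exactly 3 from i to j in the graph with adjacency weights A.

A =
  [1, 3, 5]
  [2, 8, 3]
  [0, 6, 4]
A^⊗3 =
  [3, 5, 7]
  [4, 6, 8]
  [2, 4, 6]

Each entry (A^⊗3)_ij equals the minimum over all length-3 walks i = v_0 → v_1 → … → v_3 = j of Σ_t A[v_t][v_{t+1}]. For example, for (i, j) = (0, 2) we minimise over 9 possible intermediate vertex sequences; the minimum is 7, attained along the walk 0 → 0 → 0 → 2.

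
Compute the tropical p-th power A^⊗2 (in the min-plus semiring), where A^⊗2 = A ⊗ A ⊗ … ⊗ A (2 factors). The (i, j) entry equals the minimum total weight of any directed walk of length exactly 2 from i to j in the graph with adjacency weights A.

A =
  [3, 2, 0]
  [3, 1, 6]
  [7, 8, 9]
A^⊗2 =
  [5, 3, 3]
  [4, 2, 3]
  [10, 9, 7]

Each entry (A^⊗2)_ij equals the minimum over all length-2 walks i = v_0 → v_1 → … → v_2 = j of Σ_t A[v_t][v_{t+1}]. For example, for (i, j) = (0, 2) we minimise over 3 possible intermediate vertex sequences; the minimum is 3, attained along the walk 0 → 0 → 2.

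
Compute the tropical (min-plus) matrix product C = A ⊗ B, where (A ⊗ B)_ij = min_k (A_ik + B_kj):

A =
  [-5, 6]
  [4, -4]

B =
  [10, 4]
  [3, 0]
A ⊗ B =
  [5, -1]
  [-1, -4]

Apply the min-plus product entry-by-entry:
  C[0][0] = min over k of (A[0][0] + B[0][0] = -5 + 10 = 5, A[0][1] + B[1][0] = 6 + 3 = 9) = 5 (attained at k = 0)
  C[0][1] = min over k of (A[0][0] + B[0][1] = -5 + 4 = -1, A[0][1] + B[1][1] = 6 + 0 = 6) = -1 (attained at k = 0)
  C[1][0] = min over k of (A[1][0] + B[0][0] = 4 + 10 = 14, A[1][1] + B[1][0] = -4 + 3 = -1) = -1 (attained at k = 1)
  C[1][1] = min over k of (A[1][0] + B[0][1] = 4 + 4 = 8, A[1][1] + B[1][1] = -4 + 0 = -4) = -4 (attained at k = 1)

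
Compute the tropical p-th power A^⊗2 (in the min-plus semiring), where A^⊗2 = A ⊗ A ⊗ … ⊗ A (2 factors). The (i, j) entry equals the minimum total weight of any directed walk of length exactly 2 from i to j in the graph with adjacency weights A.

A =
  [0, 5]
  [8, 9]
A^⊗2 =
  [0, 5]
  [8, 13]

Each entry (A^⊗2)_ij equals the minimum over all length-2 walks i = v_0 → v_1 → … → v_2 = j of Σ_t A[v_t][v_{t+1}]. For example, for (i, j) = (0, 1) we minimise over 2 possible intermediate vertex sequences; the minimum is 5, attained along the walk 0 → 0 → 1.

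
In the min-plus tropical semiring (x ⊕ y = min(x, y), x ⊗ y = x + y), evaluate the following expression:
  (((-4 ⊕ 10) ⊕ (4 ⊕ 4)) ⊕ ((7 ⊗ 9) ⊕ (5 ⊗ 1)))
(((-4 ⊕ 10) ⊕ (4 ⊕ 4)) ⊕ ((7 ⊗ 9) ⊕ (5 ⊗ 1))) = -4

Expand innermost to outermost. Recall ⊕ takes the minimum of its arguments and ⊗ takes their sum. Working out the expression (((-4 ⊕ 10) ⊕ (4 ⊕ 4)) ⊕ ((7 ⊗ 9) ⊕ (5 ⊗ 1))) gives -4.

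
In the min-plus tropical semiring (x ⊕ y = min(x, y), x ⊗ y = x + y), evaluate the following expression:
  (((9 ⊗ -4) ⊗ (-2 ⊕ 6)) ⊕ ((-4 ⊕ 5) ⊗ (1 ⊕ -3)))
(((9 ⊗ -4) ⊗ (-2 ⊕ 6)) ⊕ ((-4 ⊕ 5) ⊗ (1 ⊕ -3))) = -7

Expand innermost to outermost. Recall ⊕ takes the minimum of its arguments and ⊗ takes their sum. Working out the expression (((9 ⊗ -4) ⊗ (-2 ⊕ 6)) ⊕ ((-4 ⊕ 5) ⊗ (1 ⊕ -3))) gives -7.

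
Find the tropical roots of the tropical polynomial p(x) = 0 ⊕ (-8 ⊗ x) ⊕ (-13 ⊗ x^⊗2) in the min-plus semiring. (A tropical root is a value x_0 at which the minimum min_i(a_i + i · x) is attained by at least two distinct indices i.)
Roots: {5, 8}

Each tropical root is a break point of the lower envelope of the lines y = a_i + i · x (there are 3 lines, with slopes 0, 1, ..., 2). Only the lines that attain the minimum somewhere contribute to roots; other lines are dominated. Here the surviving (envelope) indices are i = 2, i = 1, i = 0.
Intersections between consecutive envelope lines give the roots: for adjacent envelope indices i < j the intersection is x = (a_i − a_j) / (j − i). Reading off the sorted break points: {5, 8}.
Verification: at each break x_0, at least two indices attain the minimum of min_i(a_i + i · x_0).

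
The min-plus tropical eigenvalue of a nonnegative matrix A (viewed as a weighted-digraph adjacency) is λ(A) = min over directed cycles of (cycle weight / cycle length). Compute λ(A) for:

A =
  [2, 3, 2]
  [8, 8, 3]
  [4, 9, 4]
λ(A) = 2

Enumerate directed cycles and compute their means (weight / length). Sample:
  cycle 0 → 0: weight = 2, length = 1, mean = 2/1 ≈ 2.000
  cycle 1 → 1: weight = 8, length = 1, mean = 8/1 ≈ 8.000
  cycle 2 → 2: weight = 4, length = 1, mean = 4/1 ≈ 4.000
  cycle 0 → 1 → 0: weight = 11, length = 2, mean = 11/2 ≈ 5.500
  cycle 0 → 2 → 0: weight = 6, length = 2, mean = 6/2 ≈ 3.000
  cycle 1 → 0 → 1: weight = 11, length = 2, mean = 11/2 ≈ 5.500
Minimum mean = 2.000, attained e.g. along the cycle 0 → 0 with weight 2 and length 1. So λ(A) = 2/1 = 2.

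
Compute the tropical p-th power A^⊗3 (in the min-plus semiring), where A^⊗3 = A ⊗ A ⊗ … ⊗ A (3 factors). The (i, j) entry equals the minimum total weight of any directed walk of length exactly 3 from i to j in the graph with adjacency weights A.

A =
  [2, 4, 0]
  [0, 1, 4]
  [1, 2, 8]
A^⊗3 =
  [2, 3, 1]
  [1, 2, 1]
  [2, 3, 2]

Each entry (A^⊗3)_ij equals the minimum over all length-3 walks i = v_0 → v_1 → … → v_3 = j of Σ_t A[v_t][v_{t+1}]. For example, for (i, j) = (0, 2) we minimise over 9 possible intermediate vertex sequences; the minimum is 1, attained along the walk 0 → 2 → 0 → 2.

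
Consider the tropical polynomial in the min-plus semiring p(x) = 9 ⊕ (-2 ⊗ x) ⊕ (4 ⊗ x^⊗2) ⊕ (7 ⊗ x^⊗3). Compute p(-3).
p(-3) = -5

A tropical monomial a ⊗ x^⊗i evaluates to a + i · x. Evaluating each term at x = -3:
  Term 0 contributes 9 + 0 · -3 = 9
  Term 1 contributes -2 + 1 · -3 = -5
  Term 2 contributes 4 + 2 · -3 = -2
  Term 3 contributes 7 + 3 · -3 = -2
p(-3) = ⊕ of these = min[9, -5, -2, -2] = -5.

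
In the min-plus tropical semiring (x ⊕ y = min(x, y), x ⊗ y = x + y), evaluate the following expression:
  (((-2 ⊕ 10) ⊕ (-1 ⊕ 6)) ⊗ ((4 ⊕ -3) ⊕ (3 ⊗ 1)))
(((-2 ⊕ 10) ⊕ (-1 ⊕ 6)) ⊗ ((4 ⊕ -3) ⊕ (3 ⊗ 1))) = -5

Expand innermost to outermost. Recall ⊕ takes the minimum of its arguments and ⊗ takes their sum. Working out the expression (((-2 ⊕ 10) ⊕ (-1 ⊕ 6)) ⊗ ((4 ⊕ -3) ⊕ (3 ⊗ 1))) gives -5.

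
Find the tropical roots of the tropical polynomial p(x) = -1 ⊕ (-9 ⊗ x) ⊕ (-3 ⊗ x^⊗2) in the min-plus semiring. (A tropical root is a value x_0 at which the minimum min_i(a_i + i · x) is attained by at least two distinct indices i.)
Roots: {-6, 8}

Each tropical root is a break point of the lower envelope of the lines y = a_i + i · x (there are 3 lines, with slopes 0, 1, ..., 2). Only the lines that attain the minimum somewhere contribute to roots; other lines are dominated. Here the surviving (envelope) indices are i = 2, i = 1, i = 0.
Intersections between consecutive envelope lines give the roots: for adjacent envelope indices i < j the intersection is x = (a_i − a_j) / (j − i). Reading off the sorted break points: {-6, 8}.
Verification: at each break x_0, at least two indices attain the minimum of min_i(a_i + i · x_0).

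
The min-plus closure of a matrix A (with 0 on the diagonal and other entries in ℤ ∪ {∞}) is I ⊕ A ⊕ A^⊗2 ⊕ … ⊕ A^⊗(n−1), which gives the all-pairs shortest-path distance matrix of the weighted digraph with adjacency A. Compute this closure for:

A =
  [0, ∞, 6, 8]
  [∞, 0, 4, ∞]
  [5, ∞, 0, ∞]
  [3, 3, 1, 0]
Closure =
  [0, 11, 6, 8]
  [9, 0, 4, 17]
  [5, 16, 0, 13]
  [3, 3, 1, 0]

This is the Floyd-Warshall all-pairs shortest-path computation. For each intermediate vertex k = 0, 1, …, 3, update dist[i][j] ← min(dist[i][j], dist[i][k] + dist[k][j]). The final matrix gives, for each (i, j), the minimum total weight of any directed path from i to j (possibly empty when i = j).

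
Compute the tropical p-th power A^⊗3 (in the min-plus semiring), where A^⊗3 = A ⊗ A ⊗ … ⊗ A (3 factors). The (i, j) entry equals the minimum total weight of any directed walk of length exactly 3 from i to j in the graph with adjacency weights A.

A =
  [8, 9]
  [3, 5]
A^⊗3 =
  [17, 19]
  [13, 15]

Each entry (A^⊗3)_ij equals the minimum over all length-3 walks i = v_0 → v_1 → … → v_3 = j of Σ_t A[v_t][v_{t+1}]. For example, for (i, j) = (0, 1) we minimise over 4 possible intermediate vertex sequences; the minimum is 19, attained along the walk 0 → 1 → 1 → 1.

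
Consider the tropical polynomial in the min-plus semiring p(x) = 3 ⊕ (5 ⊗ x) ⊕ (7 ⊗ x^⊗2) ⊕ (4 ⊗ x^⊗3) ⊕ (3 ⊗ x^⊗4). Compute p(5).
p(5) = 3

A tropical monomial a ⊗ x^⊗i evaluates to a + i · x. Evaluating each term at x = 5:
  Term 0 contributes 3 + 0 · 5 = 3
  Term 1 contributes 5 + 1 · 5 = 10
  Term 2 contributes 7 + 2 · 5 = 17
  Term 3 contributes 4 + 3 · 5 = 19
  Term 4 contributes 3 + 4 · 5 = 23
p(5) = ⊕ of these = min[3, 10, 17, 19, 23] = 3.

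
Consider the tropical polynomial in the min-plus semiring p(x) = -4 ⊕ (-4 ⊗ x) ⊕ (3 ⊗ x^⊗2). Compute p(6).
p(6) = -4

A tropical monomial a ⊗ x^⊗i evaluates to a + i · x. Evaluating each term at x = 6:
  Term 0 contributes -4 + 0 · 6 = -4
  Term 1 contributes -4 + 1 · 6 = 2
  Term 2 contributes 3 + 2 · 6 = 15
p(6) = ⊕ of these = min[-4, 2, 15] = -4.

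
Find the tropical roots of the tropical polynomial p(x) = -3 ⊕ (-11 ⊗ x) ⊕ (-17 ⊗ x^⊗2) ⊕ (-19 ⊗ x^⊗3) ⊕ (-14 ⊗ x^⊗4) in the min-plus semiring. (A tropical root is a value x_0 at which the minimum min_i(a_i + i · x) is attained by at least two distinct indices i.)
Roots: {-5, 2, 6, 8}

Each tropical root is a break point of the lower envelope of the lines y = a_i + i · x (there are 5 lines, with slopes 0, 1, ..., 4). Only the lines that attain the minimum somewhere contribute to roots; other lines are dominated. Here the surviving (envelope) indices are i = 4, i = 3, i = 2, i = 1, i = 0.
Intersections between consecutive envelope lines give the roots: for adjacent envelope indices i < j the intersection is x = (a_i − a_j) / (j − i). Reading off the sorted break points: {-5, 2, 6, 8}.
Verification: at each break x_0, at least two indices attain the minimum of min_i(a_i + i · x_0).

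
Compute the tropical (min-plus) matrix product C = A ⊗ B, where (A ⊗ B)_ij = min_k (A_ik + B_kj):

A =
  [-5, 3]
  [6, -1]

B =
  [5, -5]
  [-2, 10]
A ⊗ B =
  [0, -10]
  [-3, 1]

Apply the min-plus product entry-by-entry:
  C[0][0] = min over k of (A[0][0] + B[0][0] = -5 + 5 = 0, A[0][1] + B[1][0] = 3 + -2 = 1) = 0 (attained at k = 0)
  C[0][1] = min over k of (A[0][0] + B[0][1] = -5 + -5 = -10, A[0][1] + B[1][1] = 3 + 10 = 13) = -10 (attained at k = 0)
  C[1][0] = min over k of (A[1][0] + B[0][0] = 6 + 5 = 11, A[1][1] + B[1][0] = -1 + -2 = -3) = -3 (attained at k = 1)
  C[1][1] = min over k of (A[1][0] + B[0][1] = 6 + -5 = 1, A[1][1] + B[1][1] = -1 + 10 = 9) = 1 (attained at k = 0)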